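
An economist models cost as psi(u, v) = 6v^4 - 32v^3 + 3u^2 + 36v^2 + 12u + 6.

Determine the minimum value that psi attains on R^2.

-60

psi(u,v) separates as P(u) + Q(v) + 6, so its minimum is min P + min Q + 6.
P'(u) = 6u + 12 vanishes at u ∈ {-2}; Q'(v) = 24v(v - 3)(v - 1) vanishes at v ∈ {0, 1, 3}.
Local minima of P (where P''>0): P(-2)=-12. Local minima of Q: Q(0)=0, Q(3)=-54.
So the global minimum of psi is P(-2) + Q(3) + 6 = -12 − 54 + 6 = -60, attained at (-2, 3).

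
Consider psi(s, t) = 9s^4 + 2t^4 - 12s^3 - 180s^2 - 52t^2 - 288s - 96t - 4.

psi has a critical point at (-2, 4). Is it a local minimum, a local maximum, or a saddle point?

local minimum

The mixed partial ∂²psi/∂s∂t is 0, so the Hessian at any point is diag(psi_ss, psi_tt) = diag(36(3s^2 - 2s - 10), 8(3t^2 - 13)).
At (-2, 4): H = diag(216, 280).
Both eigenvalues are positive, so H is positive definite: a local minimum.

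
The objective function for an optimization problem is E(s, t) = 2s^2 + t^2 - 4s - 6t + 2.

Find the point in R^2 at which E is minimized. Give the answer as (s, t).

(1, 3)

E(s,t) separates as P(s) + Q(t) + 2, so its minimum is min P + min Q + 2.
P'(s) = 4s - 4 vanishes at s ∈ {1}; Q'(t) = 2(t - 3) vanishes at t ∈ {3}.
Local minima of P (where P''>0): P(1)=-2. Local minima of Q: Q(3)=-9.
So the global minimum of E is P(1) + Q(3) + 2 = -2 − 9 + 2 = -9, attained at (1, 3).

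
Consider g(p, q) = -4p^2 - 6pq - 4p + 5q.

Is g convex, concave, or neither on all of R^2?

neither

g is quadratic, so its Hessian is the constant matrix H = [[-8, -6], [-6, 0]].
det(H) = -36, tr(H) = -8.
det(H) < 0, so H is indefinite: neither convex nor concave.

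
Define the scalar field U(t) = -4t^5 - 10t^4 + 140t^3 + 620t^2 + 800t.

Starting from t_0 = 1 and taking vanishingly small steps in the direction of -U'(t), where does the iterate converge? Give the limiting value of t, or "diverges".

-1

U'(t) = -20(t - 5)(t + 1)(t + 2)(t + 4), so U'(1) = 2400.
Gradient descent moves in the -U' direction, i.e. t is decreasing.
The nearest critical point in that direction is t = -1, where U'' = 360 > 0 (a local minimum). The iterate converges there.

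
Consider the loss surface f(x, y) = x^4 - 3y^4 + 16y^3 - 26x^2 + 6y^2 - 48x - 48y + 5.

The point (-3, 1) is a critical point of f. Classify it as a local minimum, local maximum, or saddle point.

local minimum

The mixed partial ∂²f/∂x∂y is 0, so the Hessian at any point is diag(f_xx, f_yy) = diag(4(3x^2 - 13), 12(-3y^2 + 8y + 1)).
At (-3, 1): H = diag(56, 72).
Both eigenvalues are positive, so H is positive definite: a local minimum.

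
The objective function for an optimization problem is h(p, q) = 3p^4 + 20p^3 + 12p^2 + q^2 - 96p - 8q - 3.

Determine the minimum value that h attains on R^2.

-80

h(p,q) separates as A(p) + B(q) − 3, so its minimum is min A + min B − 3.
A'(p) = 12(p - 1)(p + 2)(p + 4) vanishes at p ∈ {-4, -2, 1}; B'(q) = 2q - 8 vanishes at q ∈ {4}.
Local minima of A (where A''>0): A(-4)=64, A(1)=-61. Local minima of B: B(4)=-16.
So the global minimum of h is A(1) + B(4) − 3 = -61 − 16 − 3 = -80, attained at (1, 4).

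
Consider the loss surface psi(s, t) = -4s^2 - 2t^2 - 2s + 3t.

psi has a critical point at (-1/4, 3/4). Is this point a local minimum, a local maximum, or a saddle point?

local maximum

The Hessian of psi is constant: H = [[-8, 0], [0, -4]].
det(H) = (-8)·(-4) − 0² = 32.
det(H) > 0 and tr(H) = -12 < 0, so H is negative definite and the point is a local maximum.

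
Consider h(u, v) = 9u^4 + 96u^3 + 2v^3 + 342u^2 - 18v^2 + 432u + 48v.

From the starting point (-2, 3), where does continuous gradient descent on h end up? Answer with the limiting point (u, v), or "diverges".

h is separable, so gradient descent decouples: u follows -∂h/∂u, v follows -∂h/∂v.
∂h/∂u = 36(u + 1)(u + 3)(u + 4); at u=-2 this is -72, so u increases.
∂h/∂v = 6(v - 4)(v - 2); at v=3 this is -6, so v increases.
u converges to its nearest critical value -1 (a local min of the u-part); v converges to 4. The iterate converges to (-1, 4).

(-1, 4)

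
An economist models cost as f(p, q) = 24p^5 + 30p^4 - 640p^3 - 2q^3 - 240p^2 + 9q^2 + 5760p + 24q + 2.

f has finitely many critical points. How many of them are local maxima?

2

f separates as a function of p plus a function of q, so ∇f=0 decouples.
∂f/∂p = 120(p - 3)(p - 2)(p + 2)(p + 4) = 0 at p ∈ {-4, -2, 2, 3}; ∂f/∂q = -6(q - 4)(q + 1) = 0 at q ∈ {-1, 4}.
The Hessian is diagonal: diag(f_pp, f_qq). Second derivatives: f_pp(-4)=-10080, f_pp(-2)=4800, f_pp(2)=-2880, f_pp(3)=4200; f_qq(-1)=30, f_qq(4)=-30.
Local maxima occur where both diagonal entries negative: (-4, 4), (2, 4). Count: 2.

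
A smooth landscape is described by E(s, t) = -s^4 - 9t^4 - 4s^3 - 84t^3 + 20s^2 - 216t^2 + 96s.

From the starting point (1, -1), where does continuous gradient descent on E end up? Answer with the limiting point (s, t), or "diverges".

E is separable, so gradient descent decouples: s follows -∂E/∂s, t follows -∂E/∂t.
∂E/∂s = -4(s - 3)(s + 2)(s + 4); at s=1 this is 120, so s decreases.
∂E/∂t = -36t(t + 3)(t + 4); at t=-1 this is 216, so t decreases.
s converges to its nearest critical value -2 (a local min of the s-part); t converges to -3. The iterate converges to (-2, -3).

(-2, -3)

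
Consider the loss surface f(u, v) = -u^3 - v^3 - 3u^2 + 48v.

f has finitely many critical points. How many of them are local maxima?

f separates as a function of u plus a function of v, so ∇f=0 decouples.
∂f/∂u = -3u(u + 2) = 0 at u ∈ {-2, 0}; ∂f/∂v = -3(v - 4)(v + 4) = 0 at v ∈ {-4, 4}.
The Hessian is diagonal: diag(f_uu, f_vv). Second derivatives: f_uu(-2)=6, f_uu(0)=-6; f_vv(-4)=24, f_vv(4)=-24.
Local maxima occur where both diagonal entries negative: (0, 4). Count: 1.

1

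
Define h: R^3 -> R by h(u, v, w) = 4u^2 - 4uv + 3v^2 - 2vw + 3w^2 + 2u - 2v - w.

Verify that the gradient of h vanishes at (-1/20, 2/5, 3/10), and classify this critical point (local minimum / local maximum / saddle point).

local minimum

∇h = (8u - 4v + 2, -4u + 6v - 2w - 2, -2v + 6w - 1); substituting (-1/20, 2/5, 3/10) gives ∇h = (0, 0, 0), so (-1/20, 2/5, 3/10) is indeed a critical point.
The Hessian is constant: H = [[8, -4, 0], [-4, 6, -2], [0, -2, 6]].
Leading principal minors: Δ₁ = 8, Δ₂ = 32, Δ₃ = 160.
All leading minors are positive, so H is positive definite: a local minimum.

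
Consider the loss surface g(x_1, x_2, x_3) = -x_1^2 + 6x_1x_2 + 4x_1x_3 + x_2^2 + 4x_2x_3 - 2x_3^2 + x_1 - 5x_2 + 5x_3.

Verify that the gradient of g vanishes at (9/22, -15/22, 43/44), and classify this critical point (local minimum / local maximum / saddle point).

∇g = (-2x_1 + 6x_2 + 4x_3 + 1, 6x_1 + 2x_2 + 4x_3 - 5, 4x_1 + 4x_2 - 4x_3 + 5); substituting (9/22, -15/22, 43/44) gives ∇g = (0, 0, 0), so (9/22, -15/22, 43/44) is indeed a critical point.
The Hessian is constant: H = [[-2, 6, 4], [6, 2, 4], [4, 4, -4]].
Leading principal minors: Δ₁ = -2, Δ₂ = -40, Δ₃ = 352.
The minors fit neither the all-positive nor the alternating-sign pattern, so H is indefinite: a saddle point.

saddle point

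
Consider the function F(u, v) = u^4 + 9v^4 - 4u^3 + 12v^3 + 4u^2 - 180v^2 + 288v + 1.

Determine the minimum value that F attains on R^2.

F(u,v) separates as P(u) + Q(v) + 1, so its minimum is min P + min Q + 1.
P'(u) = 4u(u - 2)(u - 1) vanishes at u ∈ {0, 1, 2}; Q'(v) = 36(v - 2)(v - 1)(v + 4) vanishes at v ∈ {-4, 1, 2}.
Local minima of P (where P''>0): P(0)=0, P(2)=0. Local minima of Q: Q(-4)=-2496, Q(2)=96.
So the global minimum of F is P(0) + Q(-4) + 1 = 0 − 2496 + 1 = -2495, attained at (0, -4).

-2495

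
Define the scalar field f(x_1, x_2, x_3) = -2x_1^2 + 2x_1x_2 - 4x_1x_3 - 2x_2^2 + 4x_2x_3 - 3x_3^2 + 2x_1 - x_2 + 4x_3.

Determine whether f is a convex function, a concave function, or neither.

concave

f is quadratic, so its Hessian is the constant matrix H = [[-4, 2, -4], [2, -4, 4], [-4, 4, -6]].
Leading principal minors: -4, 12, -8.
Signs alternate −, +, − ⇒ H ≺ 0 ⇒ concave.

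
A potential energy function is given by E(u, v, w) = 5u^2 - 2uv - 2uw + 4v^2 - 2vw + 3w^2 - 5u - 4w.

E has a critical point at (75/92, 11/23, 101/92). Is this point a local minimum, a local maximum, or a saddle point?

local minimum

The Hessian is constant: H = [[10, -2, -2], [-2, 8, -2], [-2, -2, 6]].
Leading principal minors: Δ₁ = 10, Δ₂ = 76, Δ₃ = 368.
All leading minors are positive, so H is positive definite: a local minimum.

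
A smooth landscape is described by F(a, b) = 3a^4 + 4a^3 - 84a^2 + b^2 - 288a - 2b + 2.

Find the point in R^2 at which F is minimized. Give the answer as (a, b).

(4, 1)

F(a,b) separates as P(a) + Q(b) + 2, so its minimum is min P + min Q + 2.
P'(a) = 12(a - 4)(a + 2)(a + 3) vanishes at a ∈ {-3, -2, 4}; Q'(b) = 2b - 2 vanishes at b ∈ {1}.
Local minima of P (where P''>0): P(-3)=243, P(4)=-1472. Local minima of Q: Q(1)=-1.
So the global minimum of F is P(4) + Q(1) + 2 = -1472 − 1 + 2 = -1471, attained at (4, 1).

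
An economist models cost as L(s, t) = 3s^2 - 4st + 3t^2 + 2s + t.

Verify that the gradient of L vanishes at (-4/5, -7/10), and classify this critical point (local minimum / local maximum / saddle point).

∇L = (6s - 4t + 2, -4s + 6t + 1); substituting (-4/5, -7/10) gives ∇L = (0, 0), so (-4/5, -7/10) is indeed a critical point.
The Hessian of L is constant: H = [[6, -4], [-4, 6]].
det(H) = 6·6 − (-4)² = 20.
det(H) > 0 and tr(H) = 12 > 0, so H is positive definite and the point is a local minimum.

local minimum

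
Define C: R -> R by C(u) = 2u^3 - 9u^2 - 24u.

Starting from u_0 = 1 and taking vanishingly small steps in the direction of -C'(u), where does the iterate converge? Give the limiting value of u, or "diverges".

4

C'(u) = 6(u - 4)(u + 1), so C'(1) = -36.
Gradient descent moves in the -C' direction, i.e. u is increasing.
The nearest critical point in that direction is u = 4, where C'' = 30 > 0 (a local minimum). The iterate converges there.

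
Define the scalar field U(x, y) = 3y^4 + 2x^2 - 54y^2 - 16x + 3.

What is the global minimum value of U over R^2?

U(x,y) separates as P(x) + Q(y) + 3, so its minimum is min P + min Q + 3.
P'(x) = 4x - 16 vanishes at x ∈ {4}; Q'(y) = 12y(y - 3)(y + 3) vanishes at y ∈ {-3, 0, 3}.
Local minima of P (where P''>0): P(4)=-32. Local minima of Q: Q(-3)=-243, Q(3)=-243.
So the global minimum of U is P(4) + Q(-3) + 3 = -32 − 243 + 3 = -272, attained at (4, -3).

-272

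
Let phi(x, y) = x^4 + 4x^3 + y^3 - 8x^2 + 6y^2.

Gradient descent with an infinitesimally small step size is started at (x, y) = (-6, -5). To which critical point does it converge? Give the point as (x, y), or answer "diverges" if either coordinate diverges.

diverges

phi is separable, so gradient descent decouples: x follows -∂phi/∂x, y follows -∂phi/∂y.
∂phi/∂x = 4x(x - 1)(x + 4); at x=-6 this is -336, so x increases.
∂phi/∂y = 3y(y + 4); at y=-5 this is 15, so y decreases.
The y-coordinate has no critical point in that direction and runs off to infinity.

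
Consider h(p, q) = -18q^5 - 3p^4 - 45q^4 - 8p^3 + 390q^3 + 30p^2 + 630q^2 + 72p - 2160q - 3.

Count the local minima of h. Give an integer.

2

h separates as a function of p plus a function of q, so ∇h=0 decouples.
∂h/∂p = -12(p - 2)(p + 1)(p + 3) = 0 at p ∈ {-3, -1, 2}; ∂h/∂q = -90(q - 3)(q - 1)(q + 2)(q + 4) = 0 at q ∈ {-4, -2, 1, 3}.
The Hessian is diagonal: diag(h_pp, h_qq). Second derivatives: h_pp(-3)=-120, h_pp(-1)=72, h_pp(2)=-180; h_qq(-4)=6300, h_qq(-2)=-2700, h_qq(1)=2700, h_qq(3)=-6300.
Local minima occur where both diagonal entries positive: (-1, -4), (-1, 1). Count: 2.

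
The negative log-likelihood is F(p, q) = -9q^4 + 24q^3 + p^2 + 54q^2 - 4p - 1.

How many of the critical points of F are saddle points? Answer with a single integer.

F separates as a function of p plus a function of q, so ∇F=0 decouples.
∂F/∂p = 2(p - 2) = 0 at p ∈ {2}; ∂F/∂q = -36q(q - 3)(q + 1) = 0 at q ∈ {-1, 0, 3}.
The Hessian is diagonal: diag(F_pp, F_qq). Second derivatives: F_pp(2)=2; F_qq(-1)=-144, F_qq(0)=108, F_qq(3)=-432.
Saddle points occur where the two diagonal entries have opposite signs: (2, -1), (2, 3). Count: 2.

2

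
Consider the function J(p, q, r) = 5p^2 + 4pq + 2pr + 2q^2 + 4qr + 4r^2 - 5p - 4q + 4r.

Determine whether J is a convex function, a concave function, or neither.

J is quadratic, so its Hessian is the constant matrix H = [[10, 4, 2], [4, 4, 4], [2, 4, 8]].
Leading principal minors: 10, 24, 80.
All positive ⇒ H ≻ 0 ⇒ convex.

convex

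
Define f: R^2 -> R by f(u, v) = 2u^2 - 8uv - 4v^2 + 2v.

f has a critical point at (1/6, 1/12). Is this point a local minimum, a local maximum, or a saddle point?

The Hessian of f is constant: H = [[4, -8], [-8, -8]].
det(H) = 4·(-8) − (-8)² = -96.
Since det(H) < 0, H is indefinite and the critical point is a saddle point.

saddle point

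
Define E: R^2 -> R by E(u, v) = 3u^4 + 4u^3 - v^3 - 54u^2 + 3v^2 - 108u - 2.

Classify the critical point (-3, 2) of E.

saddle point

The mixed partial ∂²E/∂u∂v is 0, so the Hessian at any point is diag(E_uu, E_vv) = diag(12(3u^2 + 2u - 9), 6(-v + 1)).
At (-3, 2): H = diag(144, -6).
The eigenvalues have opposite signs, so H is indefinite: a saddle point.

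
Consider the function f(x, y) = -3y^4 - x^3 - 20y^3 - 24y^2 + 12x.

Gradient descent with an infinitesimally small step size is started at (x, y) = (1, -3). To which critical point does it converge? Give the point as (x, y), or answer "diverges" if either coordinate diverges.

(-2, -1)

f is separable, so gradient descent decouples: x follows -∂f/∂x, y follows -∂f/∂y.
∂f/∂x = -3(x - 2)(x + 2); at x=1 this is 9, so x decreases.
∂f/∂y = -12y(y + 1)(y + 4); at y=-3 this is -72, so y increases.
x converges to its nearest critical value -2 (a local min of the x-part); y converges to -1. The iterate converges to (-2, -1).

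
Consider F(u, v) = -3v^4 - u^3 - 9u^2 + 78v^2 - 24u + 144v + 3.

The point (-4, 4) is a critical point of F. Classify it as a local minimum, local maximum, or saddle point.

saddle point

The mixed partial ∂²F/∂u∂v is 0, so the Hessian at any point is diag(F_uu, F_vv) = diag(-6(u + 3), 12(-3v^2 + 13)).
At (-4, 4): H = diag(6, -420).
The eigenvalues have opposite signs, so H is indefinite: a saddle point.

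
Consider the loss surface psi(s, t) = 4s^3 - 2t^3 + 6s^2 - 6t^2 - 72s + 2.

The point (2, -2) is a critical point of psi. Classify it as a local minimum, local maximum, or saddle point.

local minimum

The mixed partial ∂²psi/∂s∂t is 0, so the Hessian at any point is diag(psi_ss, psi_tt) = diag(12(2s + 1), -12(t + 1)).
At (2, -2): H = diag(60, 12).
Both eigenvalues are positive, so H is positive definite: a local minimum.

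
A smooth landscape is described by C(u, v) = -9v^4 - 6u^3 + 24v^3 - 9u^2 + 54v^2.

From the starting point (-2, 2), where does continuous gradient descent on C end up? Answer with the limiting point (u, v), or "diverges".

C is separable, so gradient descent decouples: u follows -∂C/∂u, v follows -∂C/∂v.
∂C/∂u = -18u(u + 1); at u=-2 this is -36, so u increases.
∂C/∂v = -36v(v - 3)(v + 1); at v=2 this is 216, so v decreases.
u converges to its nearest critical value -1 (a local min of the u-part); v converges to 0. The iterate converges to (-1, 0).

(-1, 0)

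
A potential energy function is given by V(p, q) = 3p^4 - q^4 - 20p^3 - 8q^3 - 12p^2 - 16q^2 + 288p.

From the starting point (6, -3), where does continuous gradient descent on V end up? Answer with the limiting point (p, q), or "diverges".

(4, -2)

V is separable, so gradient descent decouples: p follows -∂V/∂p, q follows -∂V/∂q.
∂V/∂p = 12(p - 4)(p - 3)(p + 2); at p=6 this is 576, so p decreases.
∂V/∂q = -4q(q + 2)(q + 4); at q=-3 this is -12, so q increases.
p converges to its nearest critical value 4 (a local min of the p-part); q converges to -2. The iterate converges to (4, -2).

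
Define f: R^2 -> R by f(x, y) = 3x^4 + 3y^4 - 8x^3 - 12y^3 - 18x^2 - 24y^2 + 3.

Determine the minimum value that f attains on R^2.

f(x,y) separates as P(x) + Q(y) + 3, so its minimum is min P + min Q + 3.
P'(x) = 12x(x - 3)(x + 1) vanishes at x ∈ {-1, 0, 3}; Q'(y) = 12y(y - 4)(y + 1) vanishes at y ∈ {-1, 0, 4}.
Local minima of P (where P''>0): P(-1)=-7, P(3)=-135. Local minima of Q: Q(-1)=-9, Q(4)=-384.
So the global minimum of f is P(3) + Q(4) + 3 = -135 − 384 + 3 = -516, attained at (3, 4).

-516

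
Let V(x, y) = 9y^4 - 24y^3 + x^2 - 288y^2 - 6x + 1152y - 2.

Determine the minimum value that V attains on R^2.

V(x,y) separates as P(x) + Q(y) − 2, so its minimum is min P + min Q − 2.
P'(x) = 2x - 6 vanishes at x ∈ {3}; Q'(y) = 36(y - 4)(y - 2)(y + 4) vanishes at y ∈ {-4, 2, 4}.
Local minima of P (where P''>0): P(3)=-9. Local minima of Q: Q(-4)=-5376, Q(4)=768.
So the global minimum of V is P(3) + Q(-4) − 2 = -9 − 5376 − 2 = -5387, attained at (3, -4).

-5387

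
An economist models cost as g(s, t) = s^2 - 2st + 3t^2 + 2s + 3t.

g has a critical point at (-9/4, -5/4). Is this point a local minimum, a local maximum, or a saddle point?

The Hessian of g is constant: H = [[2, -2], [-2, 6]].
det(H) = 2·6 − (-2)² = 8.
det(H) > 0 and tr(H) = 8 > 0, so H is positive definite and the point is a local minimum.

local minimum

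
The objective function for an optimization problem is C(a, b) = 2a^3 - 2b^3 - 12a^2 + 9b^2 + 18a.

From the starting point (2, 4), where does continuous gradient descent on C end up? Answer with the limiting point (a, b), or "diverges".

C is separable, so gradient descent decouples: a follows -∂C/∂a, b follows -∂C/∂b.
∂C/∂a = 6(a - 3)(a - 1); at a=2 this is -6, so a increases.
∂C/∂b = -6b(b - 3); at b=4 this is -24, so b increases.
The b-coordinate has no critical point in that direction and runs off to infinity.

diverges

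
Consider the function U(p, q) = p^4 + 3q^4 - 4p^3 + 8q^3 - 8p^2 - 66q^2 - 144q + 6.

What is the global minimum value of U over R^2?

U(p,q) separates as A(p) + B(q) + 6, so its minimum is min A + min B + 6.
A'(p) = 4p(p - 4)(p + 1) vanishes at p ∈ {-1, 0, 4}; B'(q) = 12(q - 3)(q + 1)(q + 4) vanishes at q ∈ {-4, -1, 3}.
Local minima of A (where A''>0): A(-1)=-3, A(4)=-128. Local minima of B: B(-4)=-224, B(3)=-567.
So the global minimum of U is A(4) + B(3) + 6 = -128 − 567 + 6 = -689, attained at (4, 3).

-689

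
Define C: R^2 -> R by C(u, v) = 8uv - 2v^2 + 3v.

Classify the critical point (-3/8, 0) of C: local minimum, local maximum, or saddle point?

The Hessian of C is constant: H = [[0, 8], [8, -4]].
det(H) = 0·(-4) − 8² = -64.
Since det(H) < 0, H is indefinite and the critical point is a saddle point.

saddle point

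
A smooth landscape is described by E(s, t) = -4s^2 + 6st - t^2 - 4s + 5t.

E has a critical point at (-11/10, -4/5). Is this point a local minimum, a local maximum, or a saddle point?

The Hessian of E is constant: H = [[-8, 6], [6, -2]].
det(H) = (-8)·(-2) − 6² = -20.
Since det(H) < 0, H is indefinite and the critical point is a saddle point.

saddle point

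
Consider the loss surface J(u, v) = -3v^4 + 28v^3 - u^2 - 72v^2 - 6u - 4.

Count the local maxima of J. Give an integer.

J separates as a function of u plus a function of v, so ∇J=0 decouples.
∂J/∂u = -2(u + 3) = 0 at u ∈ {-3}; ∂J/∂v = -12v(v - 4)(v - 3) = 0 at v ∈ {0, 3, 4}.
The Hessian is diagonal: diag(J_uu, J_vv). Second derivatives: J_uu(-3)=-2; J_vv(0)=-144, J_vv(3)=36, J_vv(4)=-48.
Local maxima occur where both diagonal entries negative: (-3, 0), (-3, 4). Count: 2.

2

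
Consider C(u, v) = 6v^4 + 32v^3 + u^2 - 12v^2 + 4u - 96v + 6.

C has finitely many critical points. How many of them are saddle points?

1

C separates as a function of u plus a function of v, so ∇C=0 decouples.
∂C/∂u = 2(u + 2) = 0 at u ∈ {-2}; ∂C/∂v = 24(v - 1)(v + 1)(v + 4) = 0 at v ∈ {-4, -1, 1}.
The Hessian is diagonal: diag(C_uu, C_vv). Second derivatives: C_uu(-2)=2; C_vv(-4)=360, C_vv(-1)=-144, C_vv(1)=240.
Saddle points occur where the two diagonal entries have opposite signs: (-2, -1). Count: 1.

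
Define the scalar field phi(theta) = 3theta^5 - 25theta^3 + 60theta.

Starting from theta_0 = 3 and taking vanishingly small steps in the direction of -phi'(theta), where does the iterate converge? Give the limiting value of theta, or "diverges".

2

phi'(theta) = 15(theta - 2)(theta - 1)(theta + 1)(theta + 2), so phi'(3) = 600.
Gradient descent moves in the -phi' direction, i.e. theta is decreasing.
The nearest critical point in that direction is theta = 2, where phi'' = 180 > 0 (a local minimum). The iterate converges there.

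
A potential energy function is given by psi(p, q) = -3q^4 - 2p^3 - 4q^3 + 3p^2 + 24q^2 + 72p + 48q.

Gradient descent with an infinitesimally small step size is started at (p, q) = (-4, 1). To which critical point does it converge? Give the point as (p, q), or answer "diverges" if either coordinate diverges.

psi is separable, so gradient descent decouples: p follows -∂psi/∂p, q follows -∂psi/∂q.
∂psi/∂p = -6(p - 4)(p + 3); at p=-4 this is -48, so p increases.
∂psi/∂q = -12(q - 2)(q + 1)(q + 2); at q=1 this is 72, so q decreases.
p converges to its nearest critical value -3 (a local min of the p-part); q converges to -1. The iterate converges to (-3, -1).

(-3, -1)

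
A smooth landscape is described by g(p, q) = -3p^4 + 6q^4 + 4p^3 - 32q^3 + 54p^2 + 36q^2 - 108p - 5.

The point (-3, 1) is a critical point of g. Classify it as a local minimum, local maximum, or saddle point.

local maximum

The mixed partial ∂²g/∂p∂q is 0, so the Hessian at any point is diag(g_pp, g_qq) = diag(12(-3p^2 + 2p + 9), 24(3q^2 - 8q + 3)).
At (-3, 1): H = diag(-288, -48).
Both eigenvalues are negative, so H is negative definite: a local maximum.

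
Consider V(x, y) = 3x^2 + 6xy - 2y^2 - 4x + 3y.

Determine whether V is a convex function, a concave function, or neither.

neither

V is quadratic, so its Hessian is the constant matrix H = [[6, 6], [6, -4]].
det(H) = -60, tr(H) = 2.
det(H) < 0, so H is indefinite: neither convex nor concave.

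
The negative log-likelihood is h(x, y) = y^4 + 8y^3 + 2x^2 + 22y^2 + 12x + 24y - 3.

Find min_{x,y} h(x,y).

h(x,y) separates as P(x) + Q(y) − 3, so its minimum is min P + min Q − 3.
P'(x) = 4x + 12 vanishes at x ∈ {-3}; Q'(y) = 4(y + 1)(y + 2)(y + 3) vanishes at y ∈ {-3, -2, -1}.
Local minima of P (where P''>0): P(-3)=-18. Local minima of Q: Q(-3)=-9, Q(-1)=-9.
So the global minimum of h is P(-3) + Q(-3) − 3 = -18 − 9 − 3 = -30, attained at (-3, -3).

-30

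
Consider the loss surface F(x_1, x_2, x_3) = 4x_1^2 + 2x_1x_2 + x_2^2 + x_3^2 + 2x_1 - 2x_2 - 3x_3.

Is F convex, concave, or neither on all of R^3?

F is quadratic, so its Hessian is the constant matrix H = [[8, 2, 0], [2, 2, 0], [0, 0, 2]].
Leading principal minors: 8, 12, 24.
All positive ⇒ H ≻ 0 ⇒ convex.

convex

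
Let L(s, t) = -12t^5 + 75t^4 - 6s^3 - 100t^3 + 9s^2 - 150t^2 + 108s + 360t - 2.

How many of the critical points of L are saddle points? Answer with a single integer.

4

L separates as a function of s plus a function of t, so ∇L=0 decouples.
∂L/∂s = -18(s - 3)(s + 2) = 0 at s ∈ {-2, 3}; ∂L/∂t = -60(t - 3)(t - 2)(t - 1)(t + 1) = 0 at t ∈ {-1, 1, 2, 3}.
The Hessian is diagonal: diag(L_ss, L_tt). Second derivatives: L_ss(-2)=90, L_ss(3)=-90; L_tt(-1)=1440, L_tt(1)=-240, L_tt(2)=180, L_tt(3)=-480.
Saddle points occur where the two diagonal entries have opposite signs: (-2, 1), (-2, 3), (3, -1), (3, 2). Count: 4.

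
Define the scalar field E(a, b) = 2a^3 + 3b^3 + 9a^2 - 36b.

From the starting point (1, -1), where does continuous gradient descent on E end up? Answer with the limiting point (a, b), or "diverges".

(0, 2)

E is separable, so gradient descent decouples: a follows -∂E/∂a, b follows -∂E/∂b.
∂E/∂a = 6a(a + 3); at a=1 this is 24, so a decreases.
∂E/∂b = 9(b - 2)(b + 2); at b=-1 this is -27, so b increases.
a converges to its nearest critical value 0 (a local min of the a-part); b converges to 2. The iterate converges to (0, 2).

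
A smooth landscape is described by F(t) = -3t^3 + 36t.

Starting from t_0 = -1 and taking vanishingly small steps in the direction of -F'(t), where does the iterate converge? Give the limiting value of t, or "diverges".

-2

F'(t) = -9(t - 2)(t + 2), so F'(-1) = 27.
Gradient descent moves in the -F' direction, i.e. t is decreasing.
The nearest critical point in that direction is t = -2, where F'' = 36 > 0 (a local minimum). The iterate converges there.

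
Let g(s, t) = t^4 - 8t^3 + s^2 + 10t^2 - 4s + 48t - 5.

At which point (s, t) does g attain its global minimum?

(2, -1)

g(s,t) separates as P(s) + Q(t) − 5, so its minimum is min P + min Q − 5.
P'(s) = 2s - 4 vanishes at s ∈ {2}; Q'(t) = 4(t - 4)(t - 3)(t + 1) vanishes at t ∈ {-1, 3, 4}.
Local minima of P (where P''>0): P(2)=-4. Local minima of Q: Q(-1)=-29, Q(4)=96.
So the global minimum of g is P(2) + Q(-1) − 5 = -4 − 29 − 5 = -38, attained at (2, -1).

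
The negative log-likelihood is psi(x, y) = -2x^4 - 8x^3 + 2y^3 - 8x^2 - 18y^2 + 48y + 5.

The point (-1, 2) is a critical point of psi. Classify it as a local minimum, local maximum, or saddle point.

The mixed partial ∂²psi/∂x∂y is 0, so the Hessian at any point is diag(psi_xx, psi_yy) = diag(-8(3x^2 + 6x + 2), 12(y - 3)).
At (-1, 2): H = diag(8, -12).
The eigenvalues have opposite signs, so H is indefinite: a saddle point.

saddle point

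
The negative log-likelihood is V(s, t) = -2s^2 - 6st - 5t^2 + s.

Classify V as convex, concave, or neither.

concave

V is quadratic, so its Hessian is the constant matrix H = [[-4, -6], [-6, -10]].
det(H) = 4, tr(H) = -14.
det(H) > 0 and tr(H) < 0, so H is negative definite everywhere: concave.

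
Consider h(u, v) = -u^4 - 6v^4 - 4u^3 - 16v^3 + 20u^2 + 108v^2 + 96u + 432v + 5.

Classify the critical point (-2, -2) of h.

local minimum

The mixed partial ∂²h/∂u∂v is 0, so the Hessian at any point is diag(h_uu, h_vv) = diag(4(-3u^2 - 6u + 10), 24(-3v^2 - 4v + 9)).
At (-2, -2): H = diag(40, 120).
Both eigenvalues are positive, so H is positive definite: a local minimum.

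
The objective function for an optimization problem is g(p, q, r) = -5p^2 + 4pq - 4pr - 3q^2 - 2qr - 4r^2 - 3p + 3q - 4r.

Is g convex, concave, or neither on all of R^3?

g is quadratic, so its Hessian is the constant matrix H = [[-10, 4, -4], [4, -6, -2], [-4, -2, -8]].
Leading principal minors: -10, 44, -152.
Signs alternate −, +, − ⇒ H ≺ 0 ⇒ concave.

concave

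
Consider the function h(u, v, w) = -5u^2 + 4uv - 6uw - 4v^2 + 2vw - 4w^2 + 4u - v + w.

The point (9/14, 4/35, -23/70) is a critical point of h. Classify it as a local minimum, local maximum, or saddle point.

The Hessian is constant: H = [[-10, 4, -6], [4, -8, 2], [-6, 2, -8]].
Leading principal minors: Δ₁ = -10, Δ₂ = 64, Δ₃ = -280.
The minors alternate sign starting negative (−, +, −), so H is negative definite: a local maximum.

local maximum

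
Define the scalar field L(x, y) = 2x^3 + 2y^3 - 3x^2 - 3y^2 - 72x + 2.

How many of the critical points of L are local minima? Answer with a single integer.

1

L separates as a function of x plus a function of y, so ∇L=0 decouples.
∂L/∂x = 6(x - 4)(x + 3) = 0 at x ∈ {-3, 4}; ∂L/∂y = 6y(y - 1) = 0 at y ∈ {0, 1}.
The Hessian is diagonal: diag(L_xx, L_yy). Second derivatives: L_xx(-3)=-42, L_xx(4)=42; L_yy(0)=-6, L_yy(1)=6.
Local minima occur where both diagonal entries positive: (4, 1). Count: 1.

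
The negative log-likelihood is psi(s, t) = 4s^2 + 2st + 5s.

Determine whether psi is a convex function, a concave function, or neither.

psi is quadratic, so its Hessian is the constant matrix H = [[8, 2], [2, 0]].
det(H) = -4, tr(H) = 8.
det(H) < 0, so H is indefinite: neither convex nor concave.

neither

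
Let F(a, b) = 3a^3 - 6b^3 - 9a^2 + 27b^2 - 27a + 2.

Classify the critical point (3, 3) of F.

The mixed partial ∂²F/∂a∂b is 0, so the Hessian at any point is diag(F_aa, F_bb) = diag(18(a - 1), 18(-2b + 3)).
At (3, 3): H = diag(36, -54).
The eigenvalues have opposite signs, so H is indefinite: a saddle point.

saddle point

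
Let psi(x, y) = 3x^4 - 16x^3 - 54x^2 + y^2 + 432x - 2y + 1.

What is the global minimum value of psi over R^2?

psi(x,y) separates as P(x) + Q(y) + 1, so its minimum is min P + min Q + 1.
P'(x) = 12(x - 4)(x - 3)(x + 3) vanishes at x ∈ {-3, 3, 4}; Q'(y) = 2y - 2 vanishes at y ∈ {1}.
Local minima of P (where P''>0): P(-3)=-1107, P(4)=608. Local minima of Q: Q(1)=-1.
So the global minimum of psi is P(-3) + Q(1) + 1 = -1107 − 1 + 1 = -1107, attained at (-3, 1).

-1107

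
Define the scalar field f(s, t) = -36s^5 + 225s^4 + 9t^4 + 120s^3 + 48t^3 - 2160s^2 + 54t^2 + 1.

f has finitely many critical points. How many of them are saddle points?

6

f separates as a function of s plus a function of t, so ∇f=0 decouples.
∂f/∂s = -180s(s - 4)(s - 3)(s + 2) = 0 at s ∈ {-2, 0, 3, 4}; ∂f/∂t = 36t(t + 1)(t + 3) = 0 at t ∈ {-3, -1, 0}.
The Hessian is diagonal: diag(f_ss, f_tt). Second derivatives: f_ss(-2)=10800, f_ss(0)=-4320, f_ss(3)=2700, f_ss(4)=-4320; f_tt(-3)=216, f_tt(-1)=-72, f_tt(0)=108.
Saddle points occur where the two diagonal entries have opposite signs: (-2, -1), (0, -3), (0, 0), (3, -1), (4, -3), (4, 0). Count: 6.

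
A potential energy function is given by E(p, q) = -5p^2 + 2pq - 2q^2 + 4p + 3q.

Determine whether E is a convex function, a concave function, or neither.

concave

E is quadratic, so its Hessian is the constant matrix H = [[-10, 2], [2, -4]].
det(H) = 36, tr(H) = -14.
det(H) > 0 and tr(H) < 0, so H is negative definite everywhere: concave.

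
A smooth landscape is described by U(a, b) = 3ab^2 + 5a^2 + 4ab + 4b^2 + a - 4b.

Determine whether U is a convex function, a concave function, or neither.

The term 3ab^2 is cubic, so the Hessian is not constant.
∂²U/∂b² = 6a + 8, which takes both signs as a varies (negative for sufficiently negative a). A diagonal entry of the Hessian changing sign means the Hessian is neither positive- nor negative-semidefinite on all of R^2.

neither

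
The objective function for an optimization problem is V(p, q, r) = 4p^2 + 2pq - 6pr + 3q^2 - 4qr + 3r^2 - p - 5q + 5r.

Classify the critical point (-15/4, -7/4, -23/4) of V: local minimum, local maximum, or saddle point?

The Hessian is constant: H = [[8, 2, -6], [2, 6, -4], [-6, -4, 6]].
Leading principal minors: Δ₁ = 8, Δ₂ = 44, Δ₃ = 16.
All leading minors are positive, so H is positive definite: a local minimum.

local minimum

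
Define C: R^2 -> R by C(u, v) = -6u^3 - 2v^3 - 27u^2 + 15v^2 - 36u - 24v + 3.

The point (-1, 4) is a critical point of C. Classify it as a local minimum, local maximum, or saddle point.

local maximum

The mixed partial ∂²C/∂u∂v is 0, so the Hessian at any point is diag(C_uu, C_vv) = diag(-18(2u + 3), 6(-2v + 5)).
At (-1, 4): H = diag(-18, -18).
Both eigenvalues are negative, so H is negative definite: a local maximum.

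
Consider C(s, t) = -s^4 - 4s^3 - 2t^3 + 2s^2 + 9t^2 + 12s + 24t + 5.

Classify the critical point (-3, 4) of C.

The mixed partial ∂²C/∂s∂t is 0, so the Hessian at any point is diag(C_ss, C_tt) = diag(4(-3s^2 - 6s + 1), 6(-2t + 3)).
At (-3, 4): H = diag(-32, -30).
Both eigenvalues are negative, so H is negative definite: a local maximum.

local maximum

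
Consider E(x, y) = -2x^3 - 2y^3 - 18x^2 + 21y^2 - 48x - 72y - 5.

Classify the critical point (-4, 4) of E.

saddle point

The mixed partial ∂²E/∂x∂y is 0, so the Hessian at any point is diag(E_xx, E_yy) = diag(-12(x + 3), 6(-2y + 7)).
At (-4, 4): H = diag(12, -6).
The eigenvalues have opposite signs, so H is indefinite: a saddle point.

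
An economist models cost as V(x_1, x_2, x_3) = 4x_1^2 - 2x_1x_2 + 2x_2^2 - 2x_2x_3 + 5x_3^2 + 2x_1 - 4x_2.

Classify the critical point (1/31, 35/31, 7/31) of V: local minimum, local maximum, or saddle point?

local minimum

The Hessian is constant: H = [[8, -2, 0], [-2, 4, -2], [0, -2, 10]].
Leading principal minors: Δ₁ = 8, Δ₂ = 28, Δ₃ = 248.
All leading minors are positive, so H is positive definite: a local minimum.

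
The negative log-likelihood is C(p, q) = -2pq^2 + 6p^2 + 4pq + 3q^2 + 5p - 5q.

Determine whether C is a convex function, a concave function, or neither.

The term -2pq^2 is cubic, so the Hessian is not constant.
∂²C/∂q² = -4p + 6, which takes both signs as p varies (negative for sufficiently large p). A diagonal entry of the Hessian changing sign means the Hessian is neither positive- nor negative-semidefinite on all of R^2.

neither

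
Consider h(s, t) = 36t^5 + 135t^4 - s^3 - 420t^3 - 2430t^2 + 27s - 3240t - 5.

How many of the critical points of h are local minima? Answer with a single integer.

2

h separates as a function of s plus a function of t, so ∇h=0 decouples.
∂h/∂s = -3(s - 3)(s + 3) = 0 at s ∈ {-3, 3}; ∂h/∂t = 180(t - 3)(t + 1)(t + 2)(t + 3) = 0 at t ∈ {-3, -2, -1, 3}.
The Hessian is diagonal: diag(h_ss, h_tt). Second derivatives: h_ss(-3)=18, h_ss(3)=-18; h_tt(-3)=-2160, h_tt(-2)=900, h_tt(-1)=-1440, h_tt(3)=21600.
Local minima occur where both diagonal entries positive: (-3, -2), (-3, 3). Count: 2.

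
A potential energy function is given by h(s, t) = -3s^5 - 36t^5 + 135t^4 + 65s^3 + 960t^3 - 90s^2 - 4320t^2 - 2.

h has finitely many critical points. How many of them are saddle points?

8

h separates as a function of s plus a function of t, so ∇h=0 decouples.
∂h/∂s = -15s(s - 3)(s - 1)(s + 4) = 0 at s ∈ {-4, 0, 1, 3}; ∂h/∂t = -180t(t - 4)(t - 3)(t + 4) = 0 at t ∈ {-4, 0, 3, 4}.
The Hessian is diagonal: diag(h_ss, h_tt). Second derivatives: h_ss(-4)=2100, h_ss(0)=-180, h_ss(1)=150, h_ss(3)=-630; h_tt(-4)=40320, h_tt(0)=-8640, h_tt(3)=3780, h_tt(4)=-5760.
Saddle points occur where the two diagonal entries have opposite signs: (-4, 0), (-4, 4), (0, -4), (0, 3), (1, 0), (1, 4), (3, -4), (3, 3). Count: 8.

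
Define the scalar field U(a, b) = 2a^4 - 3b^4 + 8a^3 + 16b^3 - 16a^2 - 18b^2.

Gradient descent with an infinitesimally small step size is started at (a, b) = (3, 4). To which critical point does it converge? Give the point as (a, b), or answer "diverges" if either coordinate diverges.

U is separable, so gradient descent decouples: a follows -∂U/∂a, b follows -∂U/∂b.
∂U/∂a = 8a(a - 1)(a + 4); at a=3 this is 336, so a decreases.
∂U/∂b = -12b(b - 3)(b - 1); at b=4 this is -144, so b increases.
The b-coordinate has no critical point in that direction and runs off to infinity.

diverges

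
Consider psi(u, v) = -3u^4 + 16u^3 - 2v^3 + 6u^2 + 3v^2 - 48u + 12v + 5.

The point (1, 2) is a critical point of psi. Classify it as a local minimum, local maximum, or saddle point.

saddle point

The mixed partial ∂²psi/∂u∂v is 0, so the Hessian at any point is diag(psi_uu, psi_vv) = diag(12(-3u^2 + 8u + 1), 6(-2v + 1)).
At (1, 2): H = diag(72, -18).
The eigenvalues have opposite signs, so H is indefinite: a saddle point.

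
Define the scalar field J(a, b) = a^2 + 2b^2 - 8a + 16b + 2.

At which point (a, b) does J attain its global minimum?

J(a,b) separates as P(a) + Q(b) + 2, so its minimum is min P + min Q + 2.
P'(a) = 2a - 8 vanishes at a ∈ {4}; Q'(b) = 4b + 16 vanishes at b ∈ {-4}.
Local minima of P (where P''>0): P(4)=-16. Local minima of Q: Q(-4)=-32.
So the global minimum of J is P(4) + Q(-4) + 2 = -16 − 32 + 2 = -46, attained at (4, -4).

(4, -4)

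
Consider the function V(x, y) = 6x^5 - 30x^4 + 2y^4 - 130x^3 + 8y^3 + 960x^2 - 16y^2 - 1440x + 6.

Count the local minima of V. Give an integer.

4

V separates as a function of x plus a function of y, so ∇V=0 decouples.
∂V/∂x = 30(x - 4)(x - 3)(x - 1)(x + 4) = 0 at x ∈ {-4, 1, 3, 4}; ∂V/∂y = 8y(y - 1)(y + 4) = 0 at y ∈ {-4, 0, 1}.
The Hessian is diagonal: diag(V_xx, V_yy). Second derivatives: V_xx(-4)=-8400, V_xx(1)=900, V_xx(3)=-420, V_xx(4)=720; V_yy(-4)=160, V_yy(0)=-32, V_yy(1)=40.
Local minima occur where both diagonal entries positive: (1, -4), (1, 1), (4, -4), (4, 1). Count: 4.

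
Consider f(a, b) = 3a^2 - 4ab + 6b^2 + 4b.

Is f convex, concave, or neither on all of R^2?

f is quadratic, so its Hessian is the constant matrix H = [[6, -4], [-4, 12]].
det(H) = 56, tr(H) = 18.
det(H) > 0 and tr(H) > 0, so H is positive definite everywhere: convex.

convex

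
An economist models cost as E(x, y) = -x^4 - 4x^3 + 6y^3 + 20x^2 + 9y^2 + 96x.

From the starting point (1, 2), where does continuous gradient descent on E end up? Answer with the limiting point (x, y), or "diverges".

E is separable, so gradient descent decouples: x follows -∂E/∂x, y follows -∂E/∂y.
∂E/∂x = -4(x - 3)(x + 2)(x + 4); at x=1 this is 120, so x decreases.
∂E/∂y = 18y(y + 1); at y=2 this is 108, so y decreases.
x converges to its nearest critical value -2 (a local min of the x-part); y converges to 0. The iterate converges to (-2, 0).

(-2, 0)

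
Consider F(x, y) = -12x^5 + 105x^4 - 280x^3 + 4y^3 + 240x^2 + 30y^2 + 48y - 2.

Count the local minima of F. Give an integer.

F separates as a function of x plus a function of y, so ∇F=0 decouples.
∂F/∂x = -60x(x - 4)(x - 2)(x - 1) = 0 at x ∈ {0, 1, 2, 4}; ∂F/∂y = 12(y + 1)(y + 4) = 0 at y ∈ {-4, -1}.
The Hessian is diagonal: diag(F_xx, F_yy). Second derivatives: F_xx(0)=480, F_xx(1)=-180, F_xx(2)=240, F_xx(4)=-1440; F_yy(-4)=-36, F_yy(-1)=36.
Local minima occur where both diagonal entries positive: (0, -1), (2, -1). Count: 2.

2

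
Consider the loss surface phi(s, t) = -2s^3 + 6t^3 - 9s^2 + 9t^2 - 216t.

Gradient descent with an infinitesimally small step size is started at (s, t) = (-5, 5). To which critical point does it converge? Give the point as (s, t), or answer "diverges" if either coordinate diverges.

(-3, 3)

phi is separable, so gradient descent decouples: s follows -∂phi/∂s, t follows -∂phi/∂t.
∂phi/∂s = -6s(s + 3); at s=-5 this is -60, so s increases.
∂phi/∂t = 18(t - 3)(t + 4); at t=5 this is 324, so t decreases.
s converges to its nearest critical value -3 (a local min of the s-part); t converges to 3. The iterate converges to (-3, 3).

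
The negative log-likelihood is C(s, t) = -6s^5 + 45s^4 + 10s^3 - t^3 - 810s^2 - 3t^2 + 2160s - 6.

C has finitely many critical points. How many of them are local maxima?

C separates as a function of s plus a function of t, so ∇C=0 decouples.
∂C/∂s = -30(s - 4)(s - 3)(s - 2)(s + 3) = 0 at s ∈ {-3, 2, 3, 4}; ∂C/∂t = -3t(t + 2) = 0 at t ∈ {-2, 0}.
The Hessian is diagonal: diag(C_ss, C_tt). Second derivatives: C_ss(-3)=6300, C_ss(2)=-300, C_ss(3)=180, C_ss(4)=-420; C_tt(-2)=6, C_tt(0)=-6.
Local maxima occur where both diagonal entries negative: (2, 0), (4, 0). Count: 2.

2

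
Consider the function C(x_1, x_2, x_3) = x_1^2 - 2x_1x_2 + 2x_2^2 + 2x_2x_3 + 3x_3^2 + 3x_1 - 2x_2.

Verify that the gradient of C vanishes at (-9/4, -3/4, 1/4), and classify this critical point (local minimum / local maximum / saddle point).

∇C = (2x_1 - 2x_2 + 3, -2x_1 + 4x_2 + 2x_3 - 2, 2x_2 + 6x_3); substituting (-9/4, -3/4, 1/4) gives ∇C = (0, 0, 0), so (-9/4, -3/4, 1/4) is indeed a critical point.
The Hessian is constant: H = [[2, -2, 0], [-2, 4, 2], [0, 2, 6]].
Leading principal minors: Δ₁ = 2, Δ₂ = 4, Δ₃ = 16.
All leading minors are positive, so H is positive definite: a local minimum.

local minimum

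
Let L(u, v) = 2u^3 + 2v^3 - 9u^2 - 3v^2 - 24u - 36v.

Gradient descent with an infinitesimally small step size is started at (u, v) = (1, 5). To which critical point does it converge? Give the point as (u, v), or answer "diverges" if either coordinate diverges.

(4, 3)

L is separable, so gradient descent decouples: u follows -∂L/∂u, v follows -∂L/∂v.
∂L/∂u = 6(u - 4)(u + 1); at u=1 this is -36, so u increases.
∂L/∂v = 6(v - 3)(v + 2); at v=5 this is 84, so v decreases.
u converges to its nearest critical value 4 (a local min of the u-part); v converges to 3. The iterate converges to (4, 3).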